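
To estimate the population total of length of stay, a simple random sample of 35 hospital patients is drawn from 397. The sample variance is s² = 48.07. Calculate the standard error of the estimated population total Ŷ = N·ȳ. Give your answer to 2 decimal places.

444.28

Var(Ŷ) = N²·Var(ȳ) = N²·(1 − n/N)·s²/n.
f = 35/397 = 0.08816121; Var(ȳ) = 0.91183879·48.07/35 = 1.2523454.
Var(Ŷ) = 397² · 1.2523454 = 197380.91.
SE(Ŷ) = √(197380.91) = 444.28.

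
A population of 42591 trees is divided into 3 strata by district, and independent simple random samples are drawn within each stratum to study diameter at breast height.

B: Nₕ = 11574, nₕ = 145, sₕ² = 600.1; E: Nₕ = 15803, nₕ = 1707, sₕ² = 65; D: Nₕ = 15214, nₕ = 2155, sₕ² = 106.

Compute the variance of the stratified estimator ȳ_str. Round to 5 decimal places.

Var(ȳ_str) = Σₕ Wₕ²(1 − fₕ)sₕ²/nₕ with Wₕ = Nₕ/N, N = 42591.
B: Wₕ = 0.27174755; term = 0.27174755²·(1 − 0.01252808)·600.1/145 = 0.30179474.
E: Wₕ = 0.37104083; term = 0.37104083²·(1 − 0.10801747)·65/1707 = 0.0046760548.
D: Wₕ = 0.35721162; term = 0.35721162²·(1 − 0.14164585)·106/2155 = 0.0053873631.
Sum = 0.31185816.

0.31186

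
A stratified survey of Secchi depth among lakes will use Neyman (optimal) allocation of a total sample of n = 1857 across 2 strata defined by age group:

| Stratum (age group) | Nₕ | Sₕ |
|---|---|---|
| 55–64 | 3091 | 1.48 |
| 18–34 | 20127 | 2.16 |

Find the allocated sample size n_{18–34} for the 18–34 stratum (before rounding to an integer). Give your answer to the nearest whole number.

Neyman allocation: nₕ = n·NₕSₕ / Σⱼ NⱼSⱼ.
Σ NⱼSⱼ = 3091·1.48 + 20127·2.16 = 48049.
n_{18–34} = 1857·20127·2.16 / 48049 = 1680.

1680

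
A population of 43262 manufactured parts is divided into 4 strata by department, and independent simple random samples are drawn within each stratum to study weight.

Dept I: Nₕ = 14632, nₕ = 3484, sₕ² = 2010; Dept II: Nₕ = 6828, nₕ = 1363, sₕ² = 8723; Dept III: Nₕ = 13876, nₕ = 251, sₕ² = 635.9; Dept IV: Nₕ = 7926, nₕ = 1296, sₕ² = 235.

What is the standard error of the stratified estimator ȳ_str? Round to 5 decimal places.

Var(ȳ_str) = Σₕ Wₕ²(1 − fₕ)sₕ²/nₕ with Wₕ = Nₕ/N, N = 43262.
Dept I: Wₕ = 0.33821830; term = 0.33821830²·(1 − 0.23810826)·2010/3484 = 0.05028117.
Dept II: Wₕ = 0.15782904; term = 0.15782904²·(1 − 0.19961921)·8723/1363 = 0.12759701.
Dept III: Wₕ = 0.32074338; term = 0.32074338²·(1 − 0.01808879)·635.9/251 = 0.25591911.
Dept IV: Wₕ = 0.18320928; term = 0.18320928²·(1 − 0.16351249)·235/1296 = 0.0050911662.
Sum = 0.43888846.
SE = √(0.43888846) = 0.66249.

0.66249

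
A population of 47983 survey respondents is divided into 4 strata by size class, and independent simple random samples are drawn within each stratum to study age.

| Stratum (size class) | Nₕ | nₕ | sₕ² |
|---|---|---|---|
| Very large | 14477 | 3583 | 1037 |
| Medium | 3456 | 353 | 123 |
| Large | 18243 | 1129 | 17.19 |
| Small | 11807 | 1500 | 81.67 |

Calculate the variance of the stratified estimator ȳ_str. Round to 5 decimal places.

0.02639

Var(ȳ_str) = Σₕ Wₕ²(1 − fₕ)sₕ²/nₕ with Wₕ = Nₕ/N, N = 47983.
Very large: Wₕ = 0.30171102; term = 0.30171102²·(1 − 0.24749603)·1037/3583 = 0.019825452.
Medium: Wₕ = 0.07202551; term = 0.07202551²·(1 − 0.10214120)·123/353 = 0.0016229723.
Large: Wₕ = 0.38019715; term = 0.38019715²·(1 − 0.06188675)·17.19/1129 = 0.0020646903.
Small: Wₕ = 0.24606632; term = 0.24606632²·(1 − 0.12704328)·81.67/1500 = 0.0028778512.
Sum = 0.026390966.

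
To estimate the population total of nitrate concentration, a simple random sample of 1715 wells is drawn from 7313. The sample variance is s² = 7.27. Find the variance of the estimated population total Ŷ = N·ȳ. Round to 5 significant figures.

173540

Var(Ŷ) = N²·Var(ȳ) = N²·(1 − n/N)·s²/n.
f = 1715/7313 = 0.23451388; Var(ȳ) = 0.76548612·7.27/1715 = 0.003244947.
Var(Ŷ) = 7313² · 0.003244947 = 173539.66.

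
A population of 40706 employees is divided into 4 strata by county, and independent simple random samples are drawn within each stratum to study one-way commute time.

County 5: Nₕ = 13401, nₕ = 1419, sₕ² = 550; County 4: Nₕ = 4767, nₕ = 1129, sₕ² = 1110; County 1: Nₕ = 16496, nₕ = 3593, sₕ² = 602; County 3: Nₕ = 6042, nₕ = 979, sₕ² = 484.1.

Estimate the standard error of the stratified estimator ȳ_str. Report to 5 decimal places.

Var(ȳ_str) = Σₕ Wₕ²(1 − fₕ)sₕ²/nₕ with Wₕ = Nₕ/N, N = 40706.
County 5: Wₕ = 0.32921437; term = 0.32921437²·(1 − 0.10588762)·550/1419 = 0.037560378.
County 4: Wₕ = 0.11710804; term = 0.11710804²·(1 − 0.23683658)·1110/1129 = 0.01029011.
County 1: Wₕ = 0.40524738; term = 0.40524738²·(1 − 0.21781038)·602/3593 = 0.021522453.
County 3: Wₕ = 0.14843021; term = 0.14843021²·(1 − 0.16203244)·484.1/979 = 0.0091290205.
Sum = 0.078501962.
SE = √(0.078501962) = 0.28018.

0.28018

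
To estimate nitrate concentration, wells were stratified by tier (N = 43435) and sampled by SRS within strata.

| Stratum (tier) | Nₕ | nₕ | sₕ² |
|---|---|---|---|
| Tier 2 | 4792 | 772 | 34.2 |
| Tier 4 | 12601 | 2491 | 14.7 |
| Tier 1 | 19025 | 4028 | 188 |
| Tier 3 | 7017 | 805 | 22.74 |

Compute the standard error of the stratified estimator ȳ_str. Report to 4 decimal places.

0.0925

Var(ȳ_str) = Σₕ Wₕ²(1 − fₕ)sₕ²/nₕ with Wₕ = Nₕ/N, N = 43435.
Tier 2: Wₕ = 0.11032577; term = 0.11032577²·(1 − 0.16110184)·34.2/772 = 4.5234731 × 10^-4.
Tier 4: Wₕ = 0.29011166; term = 0.29011166²·(1 − 0.19768272)·14.7/2491 = 3.9849247 × 10^-4.
Tier 1: Wₕ = 0.43801082; term = 0.43801082²·(1 − 0.21172142)·188/4028 = 0.0070585873.
Tier 3: Wₕ = 0.16155174; term = 0.16155174²·(1 − 0.11472139)·22.74/805 = 6.5267631 × 10^-4.
Sum = 0.0085621034.
SE = √(0.0085621034) = 0.0925.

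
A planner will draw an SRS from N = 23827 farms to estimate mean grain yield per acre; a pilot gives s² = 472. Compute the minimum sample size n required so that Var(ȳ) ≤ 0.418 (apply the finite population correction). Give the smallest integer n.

Without fpc, n₀ = s²/D = 472/0.418 = 1129.1866.
With fpc, (1 − n/N)·s²/n ≤ D requires n ≥ n₀/(1 + n₀/N) = 1129.1866/(1 + 1129.1866/23827) = 1078.0946.
Rounding up, n = 1079.

1079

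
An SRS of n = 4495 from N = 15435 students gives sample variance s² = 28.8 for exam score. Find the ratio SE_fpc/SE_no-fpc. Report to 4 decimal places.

0.8419

f = n/N = 4495/15435 = 0.29122125.
SE_no-fpc = √(s²/n) = 0.080044482; SE_fpc = √((1−f)s²/n) = 0.067388647.
Ratio = √(1−f) = 0.84188999.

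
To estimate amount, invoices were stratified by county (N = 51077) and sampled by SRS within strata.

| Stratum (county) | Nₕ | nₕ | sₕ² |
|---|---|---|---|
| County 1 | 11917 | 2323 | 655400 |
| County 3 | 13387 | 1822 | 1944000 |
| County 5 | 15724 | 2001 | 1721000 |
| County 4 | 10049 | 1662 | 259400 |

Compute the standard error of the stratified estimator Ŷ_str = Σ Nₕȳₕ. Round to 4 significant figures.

629400

Var(Ŷ_str) = Σₕ Nₕ²(1 − fₕ)sₕ²/nₕ.
County 1: 11917²·(1 − 2323/11917)·655400/2323 = 3.2256993 × 10^10.
County 3: 13387²·(1 − 1822/13387)·1944000/1822 = 1.6518735 × 10^11.
County 5: 15724²·(1 − 2001/15724)·1721000/2001 = 1.8558629 × 10^11.
County 4: 10049²·(1 − 1662/10049)·259400/1662 = 1.3154321 × 10^10.
Sum = 3.9618495 × 10^11.
SE = √(3.9618495 × 10^11) = 629400.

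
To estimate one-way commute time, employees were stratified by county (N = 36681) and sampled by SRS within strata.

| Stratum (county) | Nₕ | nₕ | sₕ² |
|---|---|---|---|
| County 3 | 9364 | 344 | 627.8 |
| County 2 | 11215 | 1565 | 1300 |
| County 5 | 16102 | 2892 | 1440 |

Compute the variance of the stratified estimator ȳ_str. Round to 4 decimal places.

0.2601

Var(ȳ_str) = Σₕ Wₕ²(1 − fₕ)sₕ²/nₕ with Wₕ = Nₕ/N, N = 36681.
County 3: Wₕ = 0.25528203; term = 0.25528203²·(1 − 0.03673644)·627.8/344 = 0.11456408.
County 2: Wₕ = 0.30574412; term = 0.30574412²·(1 − 0.13954525)·1300/1565 = 0.066814892.
County 5: Wₕ = 0.43897386; term = 0.43897386²·(1 − 0.17960502)·1440/2892 = 0.078716271.
Sum = 0.26009524.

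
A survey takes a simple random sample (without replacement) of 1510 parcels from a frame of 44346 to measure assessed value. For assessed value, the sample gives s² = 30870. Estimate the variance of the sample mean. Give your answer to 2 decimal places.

Under SRS without replacement, Var(ȳ) = (1 − f)·s²/n with f = n/N = 1510/44346 = 0.03405042.
Var(ȳ) = (1 − 0.03405042)·30870/1510 = 0.96594958·20.443709 = 19.747592.

19.75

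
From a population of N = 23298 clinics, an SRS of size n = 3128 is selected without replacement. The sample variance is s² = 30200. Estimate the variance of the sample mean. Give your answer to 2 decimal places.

8.36

Under SRS without replacement, Var(ȳ) = (1 − f)·s²/n with f = n/N = 3128/23298 = 0.13426045.
Var(ȳ) = (1 − 0.13426045)·30200/3128 = 0.86573955·9.6547315 = 8.3584829.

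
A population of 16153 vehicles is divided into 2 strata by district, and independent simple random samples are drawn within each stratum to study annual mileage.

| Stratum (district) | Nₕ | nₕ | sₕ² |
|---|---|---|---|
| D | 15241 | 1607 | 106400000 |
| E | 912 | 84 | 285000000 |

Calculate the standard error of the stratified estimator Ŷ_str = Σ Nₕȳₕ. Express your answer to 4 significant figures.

4.040 × 10^6

Var(Ŷ_str) = Σₕ Nₕ²(1 − fₕ)sₕ²/nₕ.
D: 15241²·(1 − 1607/15241)·106400000/1607 = 1.3758228 × 10^13.
E: 912²·(1 − 84/912)·285000000/84 = 2.5620686 × 10^12.
Sum = 1.6320297 × 10^13.
SE = √(1.6320297 × 10^13) = 4.040 × 10^6.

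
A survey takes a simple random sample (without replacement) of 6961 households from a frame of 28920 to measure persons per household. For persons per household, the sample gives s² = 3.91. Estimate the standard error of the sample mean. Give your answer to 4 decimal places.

0.0207

Under SRS without replacement, Var(ȳ) = (1 − f)·s²/n with f = n/N = 6961/28920 = 0.24069848.
Var(ȳ) = (1 − 0.24069848)·3.91/6961 = 0.75930152·5.6170091 × 10^-4 = 4.2650035 × 10^-4.
SE(ȳ) = √(4.2650035 × 10^-4) = 0.0207.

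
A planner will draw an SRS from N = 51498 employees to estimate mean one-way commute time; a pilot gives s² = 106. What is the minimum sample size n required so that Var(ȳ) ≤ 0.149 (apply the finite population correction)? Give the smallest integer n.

702

Without fpc, n₀ = s²/D = 106/0.149 = 711.4094.
With fpc, (1 − n/N)·s²/n ≤ D requires n ≥ n₀/(1 + n₀/N) = 711.4094/(1 + 711.4094/51498) = 701.7157.
Rounding up, n = 702.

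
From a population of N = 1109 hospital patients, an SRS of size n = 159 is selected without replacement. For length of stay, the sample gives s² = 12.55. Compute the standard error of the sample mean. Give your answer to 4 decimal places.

Under SRS without replacement, Var(ȳ) = (1 − f)·s²/n with f = n/N = 159/1109 = 0.14337241.
Var(ȳ) = (1 − 0.14337241)·12.55/159 = 0.85662759·0.078930818 = 0.067614316.
SE(ȳ) = √(0.067614316) = 0.2600.

0.2600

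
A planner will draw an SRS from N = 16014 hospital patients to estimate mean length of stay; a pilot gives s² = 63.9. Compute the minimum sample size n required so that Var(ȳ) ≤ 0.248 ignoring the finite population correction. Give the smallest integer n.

258

Without fpc, n₀ = s²/D = 63.9/0.248 = 257.6613.
Rounding up, n = 258.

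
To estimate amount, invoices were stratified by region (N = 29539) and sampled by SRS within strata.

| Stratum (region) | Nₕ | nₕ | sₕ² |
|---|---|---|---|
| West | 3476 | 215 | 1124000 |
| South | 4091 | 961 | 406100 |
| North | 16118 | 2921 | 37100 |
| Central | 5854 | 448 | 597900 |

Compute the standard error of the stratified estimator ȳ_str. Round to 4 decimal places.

Var(ȳ_str) = Σₕ Wₕ²(1 − fₕ)sₕ²/nₕ with Wₕ = Nₕ/N, N = 29539.
West: Wₕ = 0.11767494; term = 0.11767494²·(1 − 0.06185270)·1124000/215 = 67.915178.
South: Wₕ = 0.13849487; term = 0.13849487²·(1 − 0.23490589)·406100/961 = 6.2014299.
North: Wₕ = 0.54565151; term = 0.54565151²·(1 − 0.18122596)·37100/2921 = 3.096258.
Central: Wₕ = 0.19817868; term = 0.19817868²·(1 − 0.07652887)·597900/448 = 48.404721.
Sum = 125.61759.
SE = √(125.61759) = 11.2079.

11.2079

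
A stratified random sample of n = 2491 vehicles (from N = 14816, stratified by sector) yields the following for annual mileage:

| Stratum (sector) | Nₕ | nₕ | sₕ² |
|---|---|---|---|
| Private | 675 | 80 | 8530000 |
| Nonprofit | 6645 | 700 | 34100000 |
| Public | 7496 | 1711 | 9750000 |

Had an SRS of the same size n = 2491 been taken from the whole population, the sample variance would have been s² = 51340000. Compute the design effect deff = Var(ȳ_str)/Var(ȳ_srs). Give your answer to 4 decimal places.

Var(ȳ_str) = Σ Wₕ²(1−fₕ)sₕ²/nₕ with Wₕ = Nₕ/14816:
  Private: (675/14816)²·(1−80/675)·8530000/80 = 195.08229
  Nonprofit: (6645/14816)²·(1−700/6645)·34100000/700 = 8766.8029
  Public: (7496/14816)²·(1−1711/7496)·9750000/1711 = 1125.7076
  → Var(ȳ_str) = 10087.593.
Var(ȳ_srs) = (1 − 2491/14816)·51340000/2491 = 17145.024.
deff = 10087.593 / 17145.024 = 0.5884.

0.5884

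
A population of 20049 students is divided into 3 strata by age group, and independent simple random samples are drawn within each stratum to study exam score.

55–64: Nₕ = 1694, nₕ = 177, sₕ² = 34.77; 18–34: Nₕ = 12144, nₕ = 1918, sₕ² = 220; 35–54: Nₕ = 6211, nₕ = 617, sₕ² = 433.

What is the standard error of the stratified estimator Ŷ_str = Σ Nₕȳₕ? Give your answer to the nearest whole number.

Var(Ŷ_str) = Σₕ Nₕ²(1 − fₕ)sₕ²/nₕ.
55–64: 1694²·(1 − 177/1694)·34.77/177 = 504812.86.
18–34: 12144²·(1 − 1918/12144)·220/1918 = 1.4244317 × 10^7.
35–54: 6211²·(1 − 617/6211)·433/617 = 2.4382977 × 10^7.
Sum = 3.9132107 × 10^7.
SE = √(3.9132107 × 10^7) = 6256.

6256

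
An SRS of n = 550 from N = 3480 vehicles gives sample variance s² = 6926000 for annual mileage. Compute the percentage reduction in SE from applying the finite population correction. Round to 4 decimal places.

8.2419

f = n/N = 550/3480 = 0.15804598.
SE_no-fpc = √(s²/n) = 112.21732; SE_fpc = √((1−f)s²/n) = 102.96843.
Ratio = √(1−f) = 0.91758053. Reduction = 100·(1 − 0.91758053) = 8.2419%.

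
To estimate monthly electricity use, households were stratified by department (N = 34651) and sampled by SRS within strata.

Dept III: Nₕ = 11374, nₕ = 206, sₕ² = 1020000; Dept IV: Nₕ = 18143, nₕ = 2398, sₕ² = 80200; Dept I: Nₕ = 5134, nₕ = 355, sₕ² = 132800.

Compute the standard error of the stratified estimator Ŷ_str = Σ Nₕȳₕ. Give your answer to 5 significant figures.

Var(Ŷ_str) = Σₕ Nₕ²(1 − fₕ)sₕ²/nₕ.
Dept III: 11374²·(1 − 206/11374)·1020000/206 = 6.2895791 × 10^11.
Dept IV: 18143²·(1 − 2398/18143)·80200/2398 = 9.5538178 × 10^9.
Dept I: 5134²·(1 − 355/5134)·132800/355 = 9.1783078 × 10^9.
Sum = 6.4769004 × 10^11.
SE = √(6.4769004 × 10^11) = 804790.

804790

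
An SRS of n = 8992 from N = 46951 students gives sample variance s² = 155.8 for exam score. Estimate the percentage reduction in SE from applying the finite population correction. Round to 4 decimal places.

f = n/N = 8992/46951 = 0.19151882.
SE_no-fpc = √(s²/n) = 0.13163021; SE_fpc = √((1−f)s²/n) = 0.11835607.
Ratio = √(1−f) = 0.89915582. Reduction = 100·(1 − 0.89915582) = 10.0844%.

10.0844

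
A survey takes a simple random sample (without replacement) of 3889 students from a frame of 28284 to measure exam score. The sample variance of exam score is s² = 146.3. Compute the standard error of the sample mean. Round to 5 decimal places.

Under SRS without replacement, Var(ȳ) = (1 − f)·s²/n with f = n/N = 3889/28284 = 0.13749823.
Var(ȳ) = (1 − 0.13749823)·146.3/3889 = 0.86250177·0.037618925 = 0.032446389.
SE(ȳ) = √(0.032446389) = 0.18013.

0.18013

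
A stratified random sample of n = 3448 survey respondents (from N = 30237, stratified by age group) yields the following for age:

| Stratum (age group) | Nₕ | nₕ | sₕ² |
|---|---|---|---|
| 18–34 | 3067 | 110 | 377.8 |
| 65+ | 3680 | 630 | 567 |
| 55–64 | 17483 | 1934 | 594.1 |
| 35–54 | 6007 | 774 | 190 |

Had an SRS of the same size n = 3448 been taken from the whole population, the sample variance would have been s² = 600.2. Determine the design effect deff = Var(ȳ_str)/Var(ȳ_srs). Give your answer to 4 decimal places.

0.9395

Var(ȳ_str) = Σ Wₕ²(1−fₕ)sₕ²/nₕ with Wₕ = Nₕ/30237:
  18–34: (3067/30237)²·(1−110/3067)·377.8/110 = 0.03406881
  65+: (3680/30237)²·(1−630/3680)·567/630 = 0.01104874
  55–64: (17483/30237)²·(1−1934/17483)·594.1/1934 = 0.091336445
  35–54: (6007/30237)²·(1−774/6007)·190/774 = 0.0084400226
  → Var(ȳ_str) = 0.14489402.
Var(ȳ_srs) = (1 − 3448/30237)·600.2/3448 = 0.15422207.
deff = 0.14489402 / 0.15422207 = 0.9395.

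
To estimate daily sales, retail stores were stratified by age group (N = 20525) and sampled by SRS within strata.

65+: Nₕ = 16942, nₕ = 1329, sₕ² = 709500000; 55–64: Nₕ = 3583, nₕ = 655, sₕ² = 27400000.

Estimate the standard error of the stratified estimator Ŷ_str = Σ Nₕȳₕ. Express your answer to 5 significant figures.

Var(Ŷ_str) = Σₕ Nₕ²(1 − fₕ)sₕ²/nₕ.
65+: 16942²·(1 − 1329/16942)·709500000/1329 = 1.4121423 × 10^14.
55–64: 3583²·(1 − 655/3583)·27400000/655 = 4.3886116 × 10^11.
Sum = 1.4165309 × 10^14.
SE = √(1.4165309 × 10^14) = 1.1902 × 10^7.

1.1902 × 10^7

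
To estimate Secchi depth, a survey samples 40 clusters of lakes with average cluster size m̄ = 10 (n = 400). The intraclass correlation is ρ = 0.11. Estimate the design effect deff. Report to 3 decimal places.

1.990

deff = 1 + (10 − 1)·0.11 = 1 + 0.99 = 1.99.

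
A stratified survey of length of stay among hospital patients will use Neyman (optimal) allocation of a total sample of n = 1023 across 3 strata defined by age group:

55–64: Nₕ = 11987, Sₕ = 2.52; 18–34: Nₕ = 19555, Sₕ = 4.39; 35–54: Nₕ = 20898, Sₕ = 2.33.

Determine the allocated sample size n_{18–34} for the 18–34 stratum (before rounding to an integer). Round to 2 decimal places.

533.07

Neyman allocation: nₕ = n·NₕSₕ / Σⱼ NⱼSⱼ.
Σ NⱼSⱼ = 11987·2.52 + 19555·4.39 + 20898·2.33 = 164746.03.
n_{18–34} = 1023·19555·4.39 / 164746.03 = 533.07.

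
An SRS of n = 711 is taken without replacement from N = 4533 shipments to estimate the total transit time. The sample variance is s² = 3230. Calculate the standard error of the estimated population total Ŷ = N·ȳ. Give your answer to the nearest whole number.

8872

Var(Ŷ) = N²·Var(ȳ) = N²·(1 − n/N)·s²/n.
f = 711/4533 = 0.15684977; Var(ȳ) = 0.84315023·3230/711 = 3.8303449.
Var(Ŷ) = 4533² · 3.8303449 = 7.8706268 × 10^7.
SE(Ŷ) = √(7.8706268 × 10^7) = 8872.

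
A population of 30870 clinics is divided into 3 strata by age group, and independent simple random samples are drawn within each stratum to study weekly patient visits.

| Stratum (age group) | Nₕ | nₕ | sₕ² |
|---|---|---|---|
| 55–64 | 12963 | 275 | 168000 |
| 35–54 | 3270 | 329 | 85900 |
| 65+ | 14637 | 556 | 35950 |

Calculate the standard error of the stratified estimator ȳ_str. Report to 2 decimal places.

11.05

Var(ȳ_str) = Σₕ Wₕ²(1 − fₕ)sₕ²/nₕ with Wₕ = Nₕ/N, N = 30870.
55–64: Wₕ = 0.41992225; term = 0.41992225²·(1 − 0.02121423)·168000/275 = 105.43918.
35–54: Wₕ = 0.10592809; term = 0.10592809²·(1 − 0.10061162)·85900/329 = 2.6349161.
65+: Wₕ = 0.47414966; term = 0.47414966²·(1 − 0.03798593)·35950/556 = 13.984161.
Sum = 122.05826.
SE = √(122.05826) = 11.05.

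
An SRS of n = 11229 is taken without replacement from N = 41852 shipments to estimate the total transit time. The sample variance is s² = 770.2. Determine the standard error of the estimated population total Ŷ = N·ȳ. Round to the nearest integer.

Var(Ŷ) = N²·Var(ȳ) = N²·(1 − n/N)·s²/n.
f = 11229/41852 = 0.26830259; Var(ȳ) = 0.73169741·770.2/11229 = 0.050187314.
Var(Ŷ) = 41852² · 0.050187314 = 8.7907593 × 10^7.
SE(Ŷ) = √(8.7907593 × 10^7) = 9376.

9376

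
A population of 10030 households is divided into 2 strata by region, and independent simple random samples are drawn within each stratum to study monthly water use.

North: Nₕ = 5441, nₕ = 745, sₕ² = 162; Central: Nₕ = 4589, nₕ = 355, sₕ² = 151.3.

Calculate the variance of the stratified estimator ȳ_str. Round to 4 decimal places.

0.1375

Var(ȳ_str) = Σₕ Wₕ²(1 − fₕ)sₕ²/nₕ with Wₕ = Nₕ/N, N = 10030.
North: Wₕ = 0.54247258; term = 0.54247258²·(1 − 0.13692336)·162/745 = 0.055228556.
Central: Wₕ = 0.45752742; term = 0.45752742²·(1 − 0.07735890)·151.3/355 = 0.082314742.
Sum = 0.1375433.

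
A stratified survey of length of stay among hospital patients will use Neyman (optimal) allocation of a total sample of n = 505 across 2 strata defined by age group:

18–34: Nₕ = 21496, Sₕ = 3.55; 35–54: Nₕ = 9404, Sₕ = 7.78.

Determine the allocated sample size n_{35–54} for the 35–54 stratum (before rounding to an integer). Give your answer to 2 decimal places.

Neyman allocation: nₕ = n·NₕSₕ / Σⱼ NⱼSⱼ.
Σ NⱼSⱼ = 21496·3.55 + 9404·7.78 = 149473.92.
n_{35–54} = 505·9404·7.78 / 149473.92 = 247.18.

247.18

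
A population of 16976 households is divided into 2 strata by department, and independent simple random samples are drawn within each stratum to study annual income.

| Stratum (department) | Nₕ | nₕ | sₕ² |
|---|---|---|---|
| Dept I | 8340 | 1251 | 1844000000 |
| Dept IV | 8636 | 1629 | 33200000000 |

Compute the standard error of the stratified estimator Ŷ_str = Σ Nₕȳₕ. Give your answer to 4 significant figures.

3.634 × 10^7

Var(Ŷ_str) = Σₕ Nₕ²(1 − fₕ)sₕ²/nₕ.
Dept I: 8340²·(1 − 1251/8340)·1844000000/1251 = 8.714744 × 10^13.
Dept IV: 8636²·(1 − 1629/8636)·33200000000/1629 = 1.2332802 × 10^15.
Sum = 1.3204276 × 10^15.
SE = √(1.3204276 × 10^15) = 3.634 × 10^7.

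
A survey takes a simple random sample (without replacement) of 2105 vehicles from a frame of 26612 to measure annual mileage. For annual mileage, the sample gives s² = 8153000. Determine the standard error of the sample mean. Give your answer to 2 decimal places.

59.72

Under SRS without replacement, Var(ȳ) = (1 − f)·s²/n with f = n/N = 2105/26612 = 0.07909965.
Var(ȳ) = (1 − 0.07909965)·8153000/2105 = 0.92090035·3873.1591 = 3566.7936.
SE(ȳ) = √(3566.7936) = 59.72.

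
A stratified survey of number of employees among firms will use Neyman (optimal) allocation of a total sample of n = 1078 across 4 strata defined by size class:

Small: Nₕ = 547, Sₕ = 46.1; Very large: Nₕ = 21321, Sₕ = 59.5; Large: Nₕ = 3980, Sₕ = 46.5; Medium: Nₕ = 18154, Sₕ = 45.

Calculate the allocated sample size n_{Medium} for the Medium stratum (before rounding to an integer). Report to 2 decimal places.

383.59

Neyman allocation: nₕ = n·NₕSₕ / Σⱼ NⱼSⱼ.
Σ NⱼSⱼ = 547·46.1 + 21321·59.5 + 3980·46.5 + 18154·45 = 2.2958162 × 10^6.
n_{Medium} = 1078·18154·45 / (2.2958162 × 10^6) = 383.59.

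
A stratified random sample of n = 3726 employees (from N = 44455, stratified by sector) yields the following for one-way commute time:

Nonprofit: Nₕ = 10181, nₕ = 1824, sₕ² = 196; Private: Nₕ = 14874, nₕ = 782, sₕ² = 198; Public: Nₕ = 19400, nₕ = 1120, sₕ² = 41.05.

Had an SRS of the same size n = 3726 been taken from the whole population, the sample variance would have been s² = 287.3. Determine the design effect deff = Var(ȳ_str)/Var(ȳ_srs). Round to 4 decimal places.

Var(ȳ_str) = Σ Wₕ²(1−fₕ)sₕ²/nₕ with Wₕ = Nₕ/44455:
  Nonprofit: (10181/44455)²·(1−1824/10181)·196/1824 = 0.0046262686
  Private: (14874/44455)²·(1−782/14874)·198/782 = 0.026854534
  Public: (19400/44455)²·(1−1120/19400)·41.05/1120 = 0.0065770604
  → Var(ȳ_str) = 0.038057863.
Var(ȳ_srs) = (1 − 3726/44455)·287.3/3726 = 0.070644102.
deff = 0.038057863 / 0.070644102 = 0.5387.

0.5387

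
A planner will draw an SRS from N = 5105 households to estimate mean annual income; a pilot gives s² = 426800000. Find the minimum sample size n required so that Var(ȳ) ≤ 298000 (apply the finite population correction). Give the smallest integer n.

1119

Without fpc, n₀ = s²/D = 426800000/298000 = 1432.2148.
With fpc, (1 − n/N)·s²/n ≤ D requires n ≥ n₀/(1 + n₀/N) = 1432.2148/(1 + 1432.2148/5105) = 1118.4360.
Rounding up, n = 1119.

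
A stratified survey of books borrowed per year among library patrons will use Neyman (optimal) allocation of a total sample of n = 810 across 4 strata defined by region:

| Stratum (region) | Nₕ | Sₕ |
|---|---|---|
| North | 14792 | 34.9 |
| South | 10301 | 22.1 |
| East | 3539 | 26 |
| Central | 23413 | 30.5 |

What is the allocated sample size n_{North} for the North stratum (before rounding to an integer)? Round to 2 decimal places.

269.78

Neyman allocation: nₕ = n·NₕSₕ / Σⱼ NⱼSⱼ.
Σ NⱼSⱼ = 14792·34.9 + 10301·22.1 + 3539·26 + 23413·30.5 = 1.5500034 × 10^6.
n_{North} = 810·14792·34.9 / (1.5500034 × 10^6) = 269.78.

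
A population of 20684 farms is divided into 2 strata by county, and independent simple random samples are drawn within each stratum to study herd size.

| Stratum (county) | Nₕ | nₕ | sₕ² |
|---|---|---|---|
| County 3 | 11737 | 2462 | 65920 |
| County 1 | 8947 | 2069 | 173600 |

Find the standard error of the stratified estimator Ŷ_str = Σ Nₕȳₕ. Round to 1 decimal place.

Var(Ŷ_str) = Σₕ Nₕ²(1 − fₕ)sₕ²/nₕ.
County 3: 11737²·(1 − 2462/11737)·65920/2462 = 2.9147424 × 10^9.
County 1: 8947²·(1 − 2069/8947)·173600/2069 = 5.1633176 × 10^9.
Sum = 8.07806 × 10^9.
SE = √(8.07806 × 10^9) = 89878.0.

89878.0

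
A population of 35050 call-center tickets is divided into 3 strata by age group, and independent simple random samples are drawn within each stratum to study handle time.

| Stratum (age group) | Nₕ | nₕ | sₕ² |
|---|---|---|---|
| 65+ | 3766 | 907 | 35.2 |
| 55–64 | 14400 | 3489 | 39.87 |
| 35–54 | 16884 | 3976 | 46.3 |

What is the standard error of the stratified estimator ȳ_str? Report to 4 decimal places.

0.0622

Var(ȳ_str) = Σₕ Wₕ²(1 − fₕ)sₕ²/nₕ with Wₕ = Nₕ/N, N = 35050.
65+: Wₕ = 0.10744650; term = 0.10744650²·(1 − 0.24083909)·35.2/907 = 3.4013694 × 10^-4.
55–64: Wₕ = 0.41084165; term = 0.41084165²·(1 − 0.24229167)·39.87/3489 = 0.0014614914.
35–54: Wₕ = 0.48171184; term = 0.48171184²·(1 − 0.23548922)·46.3/3976 = 0.0020658219.
Sum = 0.0038674502.
SE = √(0.0038674502) = 0.0622.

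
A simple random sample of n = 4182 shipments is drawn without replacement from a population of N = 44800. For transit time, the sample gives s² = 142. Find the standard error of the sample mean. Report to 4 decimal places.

Under SRS without replacement, Var(ȳ) = (1 − f)·s²/n with f = n/N = 4182/44800 = 0.09334821.
Var(ȳ) = (1 − 0.09334821)·142/4182 = 0.90665179·0.033955045 = 0.030785403.
SE(ȳ) = √(0.030785403) = 0.1755.

0.1755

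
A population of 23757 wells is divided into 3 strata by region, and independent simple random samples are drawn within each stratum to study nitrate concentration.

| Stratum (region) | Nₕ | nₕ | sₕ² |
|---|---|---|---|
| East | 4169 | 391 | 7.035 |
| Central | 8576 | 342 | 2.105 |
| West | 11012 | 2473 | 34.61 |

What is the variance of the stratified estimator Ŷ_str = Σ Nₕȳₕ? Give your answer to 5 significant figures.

Var(Ŷ_str) = Σₕ Nₕ²(1 − fₕ)sₕ²/nₕ.
East: 4169²·(1 − 391/4169)·7.035/391 = 283387.83.
Central: 8576²·(1 − 342/8576)·2.105/342 = 434631.93.
West: 11012²·(1 − 2473/11012)·34.61/2473 = 1.3159843 × 10^6.
Sum = 2.0340041 × 10^6.

2.0340 × 10^6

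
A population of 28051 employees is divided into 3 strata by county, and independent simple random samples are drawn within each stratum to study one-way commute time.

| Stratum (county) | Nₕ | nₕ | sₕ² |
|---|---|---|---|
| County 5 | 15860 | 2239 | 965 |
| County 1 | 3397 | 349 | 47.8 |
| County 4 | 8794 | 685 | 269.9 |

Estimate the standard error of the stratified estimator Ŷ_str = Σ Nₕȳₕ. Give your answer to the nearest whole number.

11074

Var(Ŷ_str) = Σₕ Nₕ²(1 − fₕ)sₕ²/nₕ.
County 5: 15860²·(1 − 2239/15860)·965/2239 = 9.3107656 × 10^7.
County 1: 3397²·(1 − 349/3397)·47.8/349 = 1.41812 × 10^6.
County 4: 8794²·(1 − 685/8794)·269.9/685 = 2.8097396 × 10^7.
Sum = 1.2262317 × 10^8.
SE = √(1.2262317 × 10^8) = 11074.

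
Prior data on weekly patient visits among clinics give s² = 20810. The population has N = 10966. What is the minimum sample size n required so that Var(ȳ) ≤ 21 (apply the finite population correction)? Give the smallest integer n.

909

Without fpc, n₀ = s²/D = 20810/21 = 990.9524.
With fpc, (1 − n/N)·s²/n ≤ D requires n ≥ n₀/(1 + n₀/N) = 990.9524/(1 + 990.9524/10966) = 908.8256.
Rounding up, n = 909.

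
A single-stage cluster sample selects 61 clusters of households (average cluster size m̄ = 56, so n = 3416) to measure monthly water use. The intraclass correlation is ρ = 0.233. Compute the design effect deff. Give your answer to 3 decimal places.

13.815

deff = 1 + (56 − 1)·0.233 = 1 + 12.815 = 13.815.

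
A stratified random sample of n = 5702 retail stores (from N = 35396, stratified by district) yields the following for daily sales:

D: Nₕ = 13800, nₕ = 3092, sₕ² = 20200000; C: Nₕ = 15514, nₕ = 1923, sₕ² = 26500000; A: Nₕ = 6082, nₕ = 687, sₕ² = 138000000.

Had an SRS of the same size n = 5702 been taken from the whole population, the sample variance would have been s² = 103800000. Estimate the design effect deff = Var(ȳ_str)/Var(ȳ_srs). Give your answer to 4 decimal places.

0.5468

Var(ȳ_str) = Σ Wₕ²(1−fₕ)sₕ²/nₕ with Wₕ = Nₕ/35396:
  D: (13800/35396)²·(1−3092/13800)·20200000/3092 = 770.5325
  C: (15514/35396)²·(1−1923/15514)·26500000/1923 = 2319.1744
  A: (6082/35396)²·(1−687/6082)·138000000/687 = 5260.8006
  → Var(ȳ_str) = 8350.5075.
Var(ȳ_srs) = (1 − 5702/35396)·103800000/5702 = 15271.604.
deff = 8350.5075 / 15271.604 = 0.5468.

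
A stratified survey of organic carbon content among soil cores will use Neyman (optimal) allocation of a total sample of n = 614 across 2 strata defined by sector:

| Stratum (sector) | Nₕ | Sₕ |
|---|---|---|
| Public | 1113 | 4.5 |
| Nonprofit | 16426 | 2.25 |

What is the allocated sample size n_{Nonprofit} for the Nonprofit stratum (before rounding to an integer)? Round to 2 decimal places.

540.72

Neyman allocation: nₕ = n·NₕSₕ / Σⱼ NⱼSⱼ.
Σ NⱼSⱼ = 1113·4.5 + 16426·2.25 = 41967.
n_{Nonprofit} = 614·16426·2.25 / 41967 = 540.72.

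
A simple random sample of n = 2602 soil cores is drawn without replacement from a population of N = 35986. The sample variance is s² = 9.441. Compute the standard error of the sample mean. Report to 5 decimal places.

0.05802

Under SRS without replacement, Var(ȳ) = (1 − f)·s²/n with f = n/N = 2602/35986 = 0.07230590.
Var(ȳ) = (1 − 0.07230590)·9.441/2602 = 0.92769410·0.0036283628 = 0.0033660108.
SE(ȳ) = √(0.0033660108) = 0.05802.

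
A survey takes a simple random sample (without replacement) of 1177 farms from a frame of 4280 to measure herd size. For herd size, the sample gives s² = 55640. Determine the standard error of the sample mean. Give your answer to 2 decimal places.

Under SRS without replacement, Var(ȳ) = (1 − f)·s²/n with f = n/N = 1177/4280 = 0.27500000.
Var(ȳ) = (1 − 0.27500000)·55640/1177 = 0.72500000·47.272727 = 34.272727.
SE(ȳ) = √(34.272727) = 5.85.

5.85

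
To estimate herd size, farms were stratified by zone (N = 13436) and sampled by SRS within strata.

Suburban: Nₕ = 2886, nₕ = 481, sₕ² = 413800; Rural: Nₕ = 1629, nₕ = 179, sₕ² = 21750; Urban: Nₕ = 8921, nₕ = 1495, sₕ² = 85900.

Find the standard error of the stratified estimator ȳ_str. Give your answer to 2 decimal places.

Var(ȳ_str) = Σₕ Wₕ²(1 − fₕ)sₕ²/nₕ with Wₕ = Nₕ/N, N = 13436.
Suburban: Wₕ = 0.21479607; term = 0.21479607²·(1 − 0.16666667)·413800/481 = 33.076293.
Rural: Wₕ = 0.12124144; term = 0.12124144²·(1 − 0.10988336)·21750/179 = 1.589847.
Urban: Wₕ = 0.66396249; term = 0.66396249²·(1 − 0.16758211)·85900/1495 = 21.085333.
Sum = 55.751473.
SE = √(55.751473) = 7.47.

7.47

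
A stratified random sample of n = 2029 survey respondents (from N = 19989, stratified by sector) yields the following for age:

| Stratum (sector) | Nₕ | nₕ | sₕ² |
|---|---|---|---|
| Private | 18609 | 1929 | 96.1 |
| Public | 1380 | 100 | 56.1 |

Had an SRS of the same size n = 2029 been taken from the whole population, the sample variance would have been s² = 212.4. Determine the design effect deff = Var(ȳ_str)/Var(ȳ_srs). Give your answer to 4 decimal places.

0.4378

Var(ȳ_str) = Σ Wₕ²(1−fₕ)sₕ²/nₕ with Wₕ = Nₕ/19989:
  Private: (18609/19989)²·(1−1929/18609)·96.1/1929 = 0.038701527
  Public: (1380/19989)²·(1−100/1380)·56.1/100 = 0.0024801034
  → Var(ȳ_str) = 0.04118163.
Var(ȳ_srs) = (1 − 2029/19989)·212.4/2029 = 0.094056265.
deff = 0.04118163 / 0.094056265 = 0.4378.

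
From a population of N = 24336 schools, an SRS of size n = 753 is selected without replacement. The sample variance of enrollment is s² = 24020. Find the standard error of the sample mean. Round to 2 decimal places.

Under SRS without replacement, Var(ȳ) = (1 − f)·s²/n with f = n/N = 753/24336 = 0.03094181.
Var(ȳ) = (1 − 0.03094181)·24020/753 = 0.96905819·31.89907 = 30.912055.
SE(ȳ) = √(30.912055) = 5.56.

5.56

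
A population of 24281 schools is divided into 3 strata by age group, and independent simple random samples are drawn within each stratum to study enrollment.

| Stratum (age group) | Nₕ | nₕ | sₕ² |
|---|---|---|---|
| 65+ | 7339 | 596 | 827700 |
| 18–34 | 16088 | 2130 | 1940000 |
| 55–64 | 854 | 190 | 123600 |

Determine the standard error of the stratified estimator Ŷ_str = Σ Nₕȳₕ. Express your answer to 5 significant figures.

Var(Ŷ_str) = Σₕ Nₕ²(1 − fₕ)sₕ²/nₕ.
65+: 7339²·(1 − 596/7339)·827700/596 = 6.8725316 × 10^10.
18–34: 16088²·(1 − 2130/16088)·1940000/2130 = 2.0452546 × 10^11.
55–64: 854²·(1 − 190/854)·123600/190 = 3.6888485 × 10^8.
Sum = 2.7361966 × 10^11.
SE = √(2.7361966 × 10^11) = 523090.

523090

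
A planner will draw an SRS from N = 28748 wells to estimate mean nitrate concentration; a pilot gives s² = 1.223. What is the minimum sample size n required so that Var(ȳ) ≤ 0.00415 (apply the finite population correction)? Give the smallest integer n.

Without fpc, n₀ = s²/D = 1.223/0.00415 = 294.6988.
With fpc, (1 − n/N)·s²/n ≤ D requires n ≥ n₀/(1 + n₀/N) = 294.6988/(1 + 294.6988/28748) = 291.7085.
Rounding up, n = 292.

292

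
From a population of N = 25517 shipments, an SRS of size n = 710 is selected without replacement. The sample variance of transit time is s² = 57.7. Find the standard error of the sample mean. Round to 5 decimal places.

0.28108

Under SRS without replacement, Var(ȳ) = (1 − f)·s²/n with f = n/N = 710/25517 = 0.02782459.
Var(ȳ) = (1 − 0.02782459)·57.7/710 = 0.97217541·0.081267606 = 0.079006368.
SE(ȳ) = √(0.079006368) = 0.28108.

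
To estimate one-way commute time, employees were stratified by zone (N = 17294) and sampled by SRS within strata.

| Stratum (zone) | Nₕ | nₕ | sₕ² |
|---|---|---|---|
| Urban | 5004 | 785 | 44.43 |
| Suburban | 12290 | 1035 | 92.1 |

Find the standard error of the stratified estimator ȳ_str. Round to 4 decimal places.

0.2125

Var(ȳ_str) = Σₕ Wₕ²(1 − fₕ)sₕ²/nₕ with Wₕ = Nₕ/N, N = 17294.
Urban: Wₕ = 0.28934891; term = 0.28934891²·(1 − 0.15687450)·44.43/785 = 0.0039952372.
Suburban: Wₕ = 0.71065109; term = 0.71065109²·(1 − 0.08421481)·92.1/1035 = 0.041155298.
Sum = 0.045150535.
SE = √(0.045150535) = 0.2125.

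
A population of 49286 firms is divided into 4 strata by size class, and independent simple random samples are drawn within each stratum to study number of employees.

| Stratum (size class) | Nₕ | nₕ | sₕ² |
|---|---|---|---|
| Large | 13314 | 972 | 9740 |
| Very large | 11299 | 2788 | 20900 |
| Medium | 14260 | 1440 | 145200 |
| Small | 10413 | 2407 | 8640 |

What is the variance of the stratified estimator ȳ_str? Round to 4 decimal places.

8.6865

Var(ȳ_str) = Σₕ Wₕ²(1 − fₕ)sₕ²/nₕ with Wₕ = Nₕ/N, N = 49286.
Large: Wₕ = 0.27013756; term = 0.27013756²·(1 − 0.07300586)·9740/972 = 0.67785943.
Very large: Wₕ = 0.22925374; term = 0.22925374²·(1 − 0.24674750)·20900/2788 = 0.29677477.
Medium: Wₕ = 0.28933166; term = 0.28933166²·(1 − 0.10098177)·145200/1440 = 7.5886501.
Small: Wₕ = 0.21127704; term = 0.21127704²·(1 − 0.23115337)·8640/2407 = 0.12319185.
Sum = 8.6864762.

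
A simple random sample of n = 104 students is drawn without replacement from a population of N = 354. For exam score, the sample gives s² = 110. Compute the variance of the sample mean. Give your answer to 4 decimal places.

Under SRS without replacement, Var(ȳ) = (1 − f)·s²/n with f = n/N = 104/354 = 0.29378531.
Var(ȳ) = (1 − 0.29378531)·110/104 = 0.70621469·1.0576923 = 0.74695784.

0.7470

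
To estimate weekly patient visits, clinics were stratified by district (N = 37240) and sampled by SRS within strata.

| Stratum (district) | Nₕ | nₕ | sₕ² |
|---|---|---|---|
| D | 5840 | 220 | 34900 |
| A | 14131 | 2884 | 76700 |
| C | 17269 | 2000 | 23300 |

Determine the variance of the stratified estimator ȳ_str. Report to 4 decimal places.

Var(ȳ_str) = Σₕ Wₕ²(1 − fₕ)sₕ²/nₕ with Wₕ = Nₕ/N, N = 37240.
D: Wₕ = 0.15682062; term = 0.15682062²·(1 − 0.03767123)·34900/220 = 3.754331.
A: Wₕ = 0.37945757; term = 0.37945757²·(1 − 0.20409030)·76700/2884 = 3.0478273.
C: Wₕ = 0.46372180; term = 0.46372180²·(1 − 0.11581447)·23300/2000 = 2.2150542.
Sum = 9.0172125.

9.0172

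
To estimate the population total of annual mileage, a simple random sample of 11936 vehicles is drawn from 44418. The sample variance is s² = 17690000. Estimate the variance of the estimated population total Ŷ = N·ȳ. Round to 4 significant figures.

2.138 × 10^12

Var(Ŷ) = N²·Var(ȳ) = N²·(1 − n/N)·s²/n.
f = 11936/44418 = 0.26871989; Var(ȳ) = 0.73128011·17690000/11936 = 1083.8091.
Var(Ŷ) = 44418² · 1083.8091 = 2.1383106 × 10^12.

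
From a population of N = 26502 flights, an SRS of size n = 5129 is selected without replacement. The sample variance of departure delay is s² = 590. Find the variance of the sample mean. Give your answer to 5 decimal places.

Under SRS without replacement, Var(ȳ) = (1 − f)·s²/n with f = n/N = 5129/26502 = 0.19353256.
Var(ȳ) = (1 − 0.19353256)·590/5129 = 0.80646744·0.11503217 = 0.092769699.

0.09277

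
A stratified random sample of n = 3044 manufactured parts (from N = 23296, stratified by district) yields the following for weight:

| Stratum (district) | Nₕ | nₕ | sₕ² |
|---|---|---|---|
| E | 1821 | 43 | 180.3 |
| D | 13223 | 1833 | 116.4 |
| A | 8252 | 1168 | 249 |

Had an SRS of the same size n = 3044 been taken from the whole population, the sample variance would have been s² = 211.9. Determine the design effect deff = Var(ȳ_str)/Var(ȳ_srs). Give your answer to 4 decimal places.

1.0840

Var(ȳ_str) = Σ Wₕ²(1−fₕ)sₕ²/nₕ with Wₕ = Nₕ/23296:
  E: (1821/23296)²·(1−43/1821)·180.3/43 = 0.025015331
  D: (13223/23296)²·(1−1833/13223)·116.4/1833 = 0.017623068
  A: (8252/23296)²·(1−1168/8252)·249/1168 = 0.022963155
  → Var(ȳ_str) = 0.065601554.
Var(ȳ_srs) = (1 − 3044/23296)·211.9/3044 = 0.06051637.
deff = 0.065601554 / 0.06051637 = 1.0840.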